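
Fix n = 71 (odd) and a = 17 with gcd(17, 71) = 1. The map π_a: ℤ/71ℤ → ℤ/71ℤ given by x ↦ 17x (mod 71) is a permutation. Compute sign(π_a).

Orbit of 66 under x↦17x: [66, 57, 46, 1, 17, 5, 14]… (length divides ord_71(17)).
Decompose π into cycles: lengths [10, 10, 10, 10, 10, 10, 10, 1] (8 cycles, including the fixed point 0).
With 8 cycles on 71 points, sign = (−1)^{71−8} = -1.
(17|71)_J = -1 (Zolotarev's lemma cross-check).

-1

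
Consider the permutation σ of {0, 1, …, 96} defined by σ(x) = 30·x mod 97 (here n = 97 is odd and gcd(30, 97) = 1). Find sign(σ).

Orbit of 42 under x↦30x: [42, 96, 67, 70, 63, 47, 52]… (length divides ord_97(30)).
4 cycles of lengths [32, 32, 32, 1].
4 cycles on 97: each ℓ→(−1)^(ℓ−1), product (−1)^93 = -1.
Check: (30/97) = -1 by Zolotarev.

-1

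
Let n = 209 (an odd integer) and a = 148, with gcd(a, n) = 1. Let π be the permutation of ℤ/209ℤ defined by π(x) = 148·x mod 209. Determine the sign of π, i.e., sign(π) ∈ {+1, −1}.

-1

Start at x=60: 60 → 102 → 48 → 207 → 122 → 82 → 14 → … (one orbit).
Cycle lengths of π_148 on ℤ/209ℤ: [90, 90, 18, 5, 5, 1]; 6 cycles in total.
6 cycles on 209: each ℓ→(−1)^(ℓ−1), product (−1)^203 = -1.
The Jacobi symbol (148|209) = -1 (Zolotarev) agrees.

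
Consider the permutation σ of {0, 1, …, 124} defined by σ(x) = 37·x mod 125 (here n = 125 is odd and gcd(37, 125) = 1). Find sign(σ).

-1

Trace 41: π^k(41) = [41, 17, 4, 23, 101, 112, 19] for k=0..6.
Cycle type of π: 100 + 20 + 4 + 1; total 4 cycles.
With 4 cycles on 125 points, sign = (−1)^{125−4} = -1.
The Jacobi symbol (37|125) = -1 (Zolotarev) agrees.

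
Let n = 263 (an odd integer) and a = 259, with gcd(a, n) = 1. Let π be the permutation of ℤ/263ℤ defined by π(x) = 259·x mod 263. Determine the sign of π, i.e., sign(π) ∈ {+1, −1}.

Orbit of 175 under x↦259x: [175, 89, 170, 109, 90, 166, 125]… (length divides ord_263(259)).
Cycle type of π: 262 + 1; total 2 cycles.
2 cycles on 263: each ℓ→(−1)^(ℓ−1), product (−1)^261 = -1.

-1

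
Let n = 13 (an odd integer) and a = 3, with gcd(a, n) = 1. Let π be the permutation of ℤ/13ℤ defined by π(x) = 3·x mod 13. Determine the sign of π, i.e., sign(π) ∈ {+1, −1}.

Trace 3: π^k(3) = [3, 9, 1] for k=0..2.
Decompose π into cycles: lengths [3, 3, 3, 3, 1] (5 cycles, including the fixed point 0).
13 − 5 = 8 transpositions; sign(π) = (−1)^8 = +1.

+1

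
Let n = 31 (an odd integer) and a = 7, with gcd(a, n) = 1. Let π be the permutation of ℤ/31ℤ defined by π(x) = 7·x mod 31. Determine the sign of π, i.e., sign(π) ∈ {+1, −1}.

+1

Trace 9: π^k(9) = [9, 1, 7, 18, 2, 14, 5] for k=0..6.
Cycle lengths of π_7 on ℤ/31ℤ: [15, 15, 1]; 3 cycles in total.
sign(π) = (−1)^{n − #cycles} = (−1)^{31−3} = (−1)^28 = +1.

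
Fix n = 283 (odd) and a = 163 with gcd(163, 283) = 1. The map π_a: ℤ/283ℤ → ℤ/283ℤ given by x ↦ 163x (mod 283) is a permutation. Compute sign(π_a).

Trace 15: π^k(15) = [15, 181, 71, 253, 204, 141, 60] for k=0..6.
Decompose π into cycles: lengths [47, 47, 47, 47, 47, 47, 1] (7 cycles, including the fixed point 0).
With 7 cycles on 283 points, sign = (−1)^{283−7} = +1.

+1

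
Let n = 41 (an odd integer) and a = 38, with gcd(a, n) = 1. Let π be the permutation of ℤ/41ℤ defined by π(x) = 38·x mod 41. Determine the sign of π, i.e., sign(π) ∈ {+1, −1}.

Start at x=32: 32 → 27 → 1 → 38 → 9 → 14 → 40 → … (one orbit).
The orbit structure of x ↦ 38x mod 41: 6 orbits of sizes [8, 8, 8, 8, 8, 1].
n − c = 41 − 6 = 35; sign = (−1)^35 = -1.
Zolotarev: (38|41) = -1, matching the cycle-count sign.

-1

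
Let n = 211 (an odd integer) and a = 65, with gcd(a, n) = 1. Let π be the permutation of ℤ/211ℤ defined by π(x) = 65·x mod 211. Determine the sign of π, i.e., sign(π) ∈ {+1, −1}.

Start at x=76: 76 → 87 → 169 → 13 → 1 → 65 → 5 → … (one orbit).
The orbit structure of x ↦ 65x mod 211: 7 orbits of sizes [35, 35, 35, 35, 35, 35, 1].
211 − 7 = 204 transpositions; sign(π) = (−1)^204 = +1.
The Jacobi symbol (65|211) = +1 (Zolotarev) agrees.

+1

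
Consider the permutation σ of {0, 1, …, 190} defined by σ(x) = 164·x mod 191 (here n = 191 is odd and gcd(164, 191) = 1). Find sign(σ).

-1

Trace 63: π^k(63) = [63, 18, 87, 134, 11, 85, 188] for k=0..6.
Decompose π into cycles: lengths [190, 1] (2 cycles, including the fixed point 0).
sign(π) = (−1)^{n − #cycles} = (−1)^{191−2} = (−1)^189 = -1.
Check: (164/191) = -1 by Zolotarev.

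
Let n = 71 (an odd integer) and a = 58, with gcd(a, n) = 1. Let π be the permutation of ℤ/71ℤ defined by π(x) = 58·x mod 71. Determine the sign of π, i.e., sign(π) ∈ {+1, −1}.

+1

Trace 29: π^k(29) = [29, 49, 2, 45, 54, 8, 38] for k=0..6.
Decompose π into cycles: lengths [35, 35, 1] (3 cycles, including the fixed point 0).
3 cycles on 71: each ℓ→(−1)^(ℓ−1), product (−1)^68 = +1.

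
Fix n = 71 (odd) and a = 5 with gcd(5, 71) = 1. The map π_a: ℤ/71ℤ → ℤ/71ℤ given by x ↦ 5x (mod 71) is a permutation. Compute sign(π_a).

+1

Trace 5: π^k(5) = [5, 25, 54, 57, 1] for k=0..4.
π_5 has 15 disjoint cycles with lengths [5, 5, 5, 5, 5, 5, 5, 5, 5, 5, 5, 5, 5, 5, 1] on {0,…,70}.
sign(π) = (−1)^{n − #cycles} = (−1)^{71−15} = (−1)^56 = +1.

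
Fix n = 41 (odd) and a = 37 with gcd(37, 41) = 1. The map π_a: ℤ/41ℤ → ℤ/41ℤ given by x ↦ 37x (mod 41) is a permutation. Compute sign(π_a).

+1

Orbit of 37 under x↦37x: [37, 16, 18, 10, 1]… (length divides ord_41(37)).
Decompose π into cycles: lengths [5, 5, 5, 5, 5, 5, 5, 5, 1] (9 cycles, including the fixed point 0).
n − c = 41 − 9 = 32; sign = (−1)^32 = +1.
Check: (37/41) = +1 by Zolotarev.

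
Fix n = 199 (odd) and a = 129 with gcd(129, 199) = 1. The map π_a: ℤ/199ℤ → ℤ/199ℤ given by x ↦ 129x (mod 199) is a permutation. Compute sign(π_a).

-1

Start at x=71: 71 → 5 → 48 → 23 → 181 → 66 → 156 → … (one orbit).
2 cycles of lengths [198, 1].
Σ(ℓ_i−1) = 199−2 = 197; sign = (−1)^197 = -1.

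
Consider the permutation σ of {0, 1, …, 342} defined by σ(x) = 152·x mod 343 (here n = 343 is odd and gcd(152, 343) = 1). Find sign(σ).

Trace 253: π^k(253) = [253, 40, 249, 118, 100, 108, 295] for k=0..6.
Cycle lengths of π_152 on ℤ/343ℤ: [294, 42, 6, 1]; 4 cycles in total.
Σ(ℓ_i−1) = 343−4 = 339; sign = (−1)^339 = -1.

-1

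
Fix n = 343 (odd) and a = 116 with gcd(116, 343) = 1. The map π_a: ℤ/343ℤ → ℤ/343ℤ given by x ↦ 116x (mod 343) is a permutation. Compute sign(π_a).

Trace 324: π^k(324) = [324, 197, 214, 128, 99, 165, 275] for k=0..6.
Cycle lengths of π_116 on ℤ/343ℤ: [21, 21, 21, 21, 21, 21, 21, 21, 21, 21, 21, 21, 21, 21, 3, 3, 3, 3, 3, 3, 3, 3, 3, 3, 3, 3, 3, 3, 3, 3, 1]; 31 cycles in total.
Σ(ℓ_i−1) = 343−31 = 312; sign = (−1)^312 = +1.

+1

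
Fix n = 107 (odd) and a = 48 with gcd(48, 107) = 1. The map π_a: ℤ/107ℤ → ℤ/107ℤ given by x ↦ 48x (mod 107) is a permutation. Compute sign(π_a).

Start at x=39: 39 → 53 → 83 → 25 → 23 → 34 → 27 → … (one orbit).
Decompose π into cycles: lengths [53, 53, 1] (3 cycles, including the fixed point 0).
sign(π) = (−1)^{n − #cycles} = (−1)^{107−3} = (−1)^104 = +1.
Via Zolotarev, sign(π_{48}) = (48|107) = +1.

+1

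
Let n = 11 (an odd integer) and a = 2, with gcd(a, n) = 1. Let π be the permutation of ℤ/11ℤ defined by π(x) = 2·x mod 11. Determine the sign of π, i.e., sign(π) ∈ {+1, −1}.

-1

Trace 7: π^k(7) = [7, 3, 6, 1, 2, 4, 8] for k=0..6.
2 cycles of lengths [10, 1].
2 cycles on 11: each ℓ→(−1)^(ℓ−1), product (−1)^9 = -1.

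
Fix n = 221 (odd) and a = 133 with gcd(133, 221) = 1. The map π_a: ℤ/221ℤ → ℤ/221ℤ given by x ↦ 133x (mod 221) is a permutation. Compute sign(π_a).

-1

Start at x=146: 146 → 191 → 209 → 172 → 113 → 1 → 133 → … (one orbit).
The orbit structure of x ↦ 133x mod 221: 10 orbits of sizes [48, 48, 48, 48, 16, 3, 3, 3, 3, 1].
n − c = 221 − 10 = 211; sign = (−1)^211 = -1.
Zolotarev: (133|221) = -1, matching the cycle-count sign.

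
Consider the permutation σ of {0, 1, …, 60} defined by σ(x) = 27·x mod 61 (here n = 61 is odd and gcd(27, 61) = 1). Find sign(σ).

+1

Orbit of 41 under x↦27x: [41, 9, 60, 34, 3, 20, 52]… (length divides ord_61(27)).
The orbit structure of x ↦ 27x mod 61: 7 orbits of sizes [10, 10, 10, 10, 10, 10, 1].
With 7 cycles on 61 points, sign = (−1)^{61−7} = +1.
The Jacobi symbol (27|61) = +1 (Zolotarev) agrees.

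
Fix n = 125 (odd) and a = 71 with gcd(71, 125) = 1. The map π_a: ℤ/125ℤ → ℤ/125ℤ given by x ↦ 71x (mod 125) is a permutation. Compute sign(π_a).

+1

Trace 6: π^k(6) = [6, 51, 121, 91, 86, 106, 26] for k=0..6.
π_71 has 13 disjoint cycles with lengths [25, 25, 25, 25, 5, 5, 5, 5, 1, 1, 1, 1, 1] on {0,…,124}.
n − c = 125 − 13 = 112; sign = (−1)^112 = +1.
Check: (71/125) = +1 by Zolotarev.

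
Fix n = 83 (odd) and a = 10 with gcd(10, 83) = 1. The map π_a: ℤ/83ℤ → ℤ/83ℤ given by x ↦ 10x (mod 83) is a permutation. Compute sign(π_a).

+1

Orbit of 29 under x↦10x: [29, 41, 78, 33, 81, 63, 49]… (length divides ord_83(10)).
The orbit structure of x ↦ 10x mod 83: 3 orbits of sizes [41, 41, 1].
n − c = 83 − 3 = 80; sign = (−1)^80 = +1.
(10|83)_J = +1 (Zolotarev's lemma cross-check).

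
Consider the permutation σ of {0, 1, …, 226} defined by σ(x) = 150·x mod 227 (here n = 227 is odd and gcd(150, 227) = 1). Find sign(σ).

-1

Trace 132: π^k(132) = [132, 51, 159, 15, 207, 178, 141] for k=0..6.
Cycle type of π: 226 + 1; total 2 cycles.
With 2 cycles on 227 points, sign = (−1)^{227−2} = -1.
Check: (150/227) = -1 by Zolotarev.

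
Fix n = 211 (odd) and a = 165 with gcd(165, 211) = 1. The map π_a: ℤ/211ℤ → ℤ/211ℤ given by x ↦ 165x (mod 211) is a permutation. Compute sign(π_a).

-1

Orbit of 129 under x↦165x: [129, 185, 141, 55, 2, 119, 12]… (length divides ord_211(165)).
Cycle type of π: 210 + 1; total 2 cycles.
With 2 cycles on 211 points, sign = (−1)^{211−2} = -1.
(165|211)_J = -1 (Zolotarev's lemma cross-check).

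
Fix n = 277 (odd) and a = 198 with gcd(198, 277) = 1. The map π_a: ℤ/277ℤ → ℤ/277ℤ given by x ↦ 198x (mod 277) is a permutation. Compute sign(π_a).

Start at x=203: 203 → 29 → 202 → 108 → 55 → 87 → 52 → … (one orbit).
The orbit structure of x ↦ 198x mod 277: 3 orbits of sizes [138, 138, 1].
sign(π) = (−1)^{n − #cycles} = (−1)^{277−3} = (−1)^274 = +1.
Zolotarev: (198|277) = +1, matching the cycle-count sign.

+1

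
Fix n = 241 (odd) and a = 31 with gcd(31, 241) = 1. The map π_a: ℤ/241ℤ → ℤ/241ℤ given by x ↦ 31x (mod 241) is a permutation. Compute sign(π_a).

Orbit of 134 under x↦31x: [134, 57, 80, 70, 1, 31, 238]… (length divides ord_241(31)).
Cycle lengths of π_31 on ℤ/241ℤ: [240, 1]; 2 cycles in total.
sign(π) = (−1)^{n − #cycles} = (−1)^{241−2} = (−1)^239 = -1.
(31|241)_J = -1 (Zolotarev's lemma cross-check).

-1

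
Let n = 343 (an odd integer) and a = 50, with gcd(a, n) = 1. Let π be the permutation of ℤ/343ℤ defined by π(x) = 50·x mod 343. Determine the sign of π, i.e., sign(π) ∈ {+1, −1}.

Start at x=148: 148 → 197 → 246 → 295 → 1 → 50 → 99 → 148 (one orbit).
Cycle type of π: 7×42 + 1×49; total 91 cycles.
With 91 cycles on 343 points, sign = (−1)^{343−91} = +1.

+1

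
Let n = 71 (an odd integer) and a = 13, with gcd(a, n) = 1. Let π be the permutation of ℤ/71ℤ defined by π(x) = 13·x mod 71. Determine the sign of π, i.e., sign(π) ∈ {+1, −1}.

-1

Trace 22: π^k(22) = [22, 2, 26, 54, 63, 38, 68] for k=0..6.
Cycle type of π: 70 + 1; total 2 cycles.
With 2 cycles on 71 points, sign = (−1)^{71−2} = -1.
Check: (13/71) = -1 by Zolotarev.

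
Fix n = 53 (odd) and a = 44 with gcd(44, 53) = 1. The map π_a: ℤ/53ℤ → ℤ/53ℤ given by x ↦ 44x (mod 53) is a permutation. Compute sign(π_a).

+1

Trace 13: π^k(13) = [13, 42, 46, 10, 16, 15, 24] for k=0..6.
5 cycles of lengths [13, 13, 13, 13, 1].
n − c = 53 − 5 = 48; sign = (−1)^48 = +1.
The Jacobi symbol (44|53) = +1 (Zolotarev) agrees.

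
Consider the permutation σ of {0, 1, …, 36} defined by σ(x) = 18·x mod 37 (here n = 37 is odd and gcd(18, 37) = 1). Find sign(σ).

-1

Start at x=7: 7 → 15 → 11 → 13 → 12 → 31 → 3 → … (one orbit).
π_18 has 2 disjoint cycles with lengths [36, 1] on {0,…,36}.
sign(π) = (−1)^{n − #cycles} = (−1)^{37−2} = (−1)^35 = -1.
Zolotarev: (18|37) = -1, matching the cycle-count sign.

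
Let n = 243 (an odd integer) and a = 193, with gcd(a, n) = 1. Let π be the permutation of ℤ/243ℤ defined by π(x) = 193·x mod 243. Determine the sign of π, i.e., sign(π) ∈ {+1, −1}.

Orbit of 136 under x↦193x: [136, 4, 43, 37, 94, 160, 19]… (length divides ord_243(193)).
11 cycles of lengths [81, 81, 27, 27, 9, 9, 3, 3, 1, 1, 1].
With 11 cycles on 243 points, sign = (−1)^{243−11} = +1.
Via Zolotarev, sign(π_{193}) = (193|243) = +1.

+1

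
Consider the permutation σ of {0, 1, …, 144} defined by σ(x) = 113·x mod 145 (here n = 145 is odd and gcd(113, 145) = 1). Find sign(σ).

Start at x=144: 144 → 32 → 136 → 143 → 64 → 127 → 141 → … (one orbit).
7 cycles of lengths [28, 28, 28, 28, 28, 4, 1].
Σ(ℓ_i−1) = 145−7 = 138; sign = (−1)^138 = +1.
(113|145)_J = +1 (Zolotarev's lemma cross-check).

+1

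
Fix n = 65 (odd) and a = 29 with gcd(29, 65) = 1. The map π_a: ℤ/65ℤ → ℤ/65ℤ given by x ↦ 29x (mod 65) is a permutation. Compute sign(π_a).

Start at x=16: 16 → 9 → 1 → 29 → 61 → 14 → 16 (one orbit).
15 cycles of lengths [6, 6, 6, 6, 6, 6, 6, 6, 3, 3, 3, 3, 2, 2, 1].
65 − 15 = 50 transpositions; sign(π) = (−1)^50 = +1.

+1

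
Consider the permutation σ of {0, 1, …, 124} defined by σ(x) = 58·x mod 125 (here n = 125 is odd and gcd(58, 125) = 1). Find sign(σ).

Trace 69: π^k(69) = [69, 2, 116, 103, 99, 117, 36] for k=0..6.
4 cycles of lengths [100, 20, 4, 1].
125 − 4 = 121 transpositions; sign(π) = (−1)^121 = -1.

-1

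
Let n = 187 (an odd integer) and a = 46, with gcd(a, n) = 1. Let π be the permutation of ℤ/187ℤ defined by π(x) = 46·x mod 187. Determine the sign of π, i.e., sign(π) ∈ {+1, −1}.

+1

Orbit of 104 under x↦46x: [104, 109, 152, 73, 179, 6, 89]… (length divides ord_187(46)).
Cycle lengths of π_46 on ℤ/187ℤ: [80, 80, 16, 10, 1]; 5 cycles in total.
187 − 5 = 182 transpositions; sign(π) = (−1)^182 = +1.
(46|187)_J = +1 (Zolotarev's lemma cross-check).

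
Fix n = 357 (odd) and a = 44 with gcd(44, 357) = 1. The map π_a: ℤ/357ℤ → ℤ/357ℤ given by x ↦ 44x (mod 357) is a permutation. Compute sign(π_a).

Orbit of 176 under x↦44x: [176, 247, 158, 169, 296, 172, 71]… (length divides ord_357(44)).
π_44 has 15 disjoint cycles with lengths [48, 48, 48, 48, 48, 48, 16, 16, 16, 6, 6, 3, 3, 2, 1] on {0,…,356}.
15 cycles on 357: each ℓ→(−1)^(ℓ−1), product (−1)^342 = +1.
Via Zolotarev, sign(π_{44}) = (44|357) = +1.

+1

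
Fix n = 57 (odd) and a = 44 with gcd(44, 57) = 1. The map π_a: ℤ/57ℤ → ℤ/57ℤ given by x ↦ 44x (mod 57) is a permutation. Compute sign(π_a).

Orbit of 20 under x↦44x: [20, 25, 17, 7, 23, 43, 11]… (length divides ord_57(44)).
Cycle lengths of π_44 on ℤ/57ℤ: [18, 18, 9, 9, 2, 1]; 6 cycles in total.
sign(π) = (−1)^{n − #cycles} = (−1)^{57−6} = (−1)^51 = -1.

-1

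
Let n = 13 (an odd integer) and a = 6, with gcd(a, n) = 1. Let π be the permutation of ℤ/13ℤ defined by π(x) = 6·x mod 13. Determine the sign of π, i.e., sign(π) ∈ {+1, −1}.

-1

Orbit of 2 under x↦6x: [2, 12, 7, 3, 5, 4, 11]… (length divides ord_13(6)).
π_6 has 2 disjoint cycles with lengths [12, 1] on {0,…,12}.
sign(π) = (−1)^{n − #cycles} = (−1)^{13−2} = (−1)^11 = -1.
Check: (6/13) = -1 by Zolotarev.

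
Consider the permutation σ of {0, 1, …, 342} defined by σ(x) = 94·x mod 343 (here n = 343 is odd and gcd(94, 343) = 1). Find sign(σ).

-1

Orbit of 59 under x↦94x: [59, 58, 307, 46, 208, 1, 94]… (length divides ord_343(94)).
Decompose π into cycles: lengths [294, 42, 6, 1] (4 cycles, including the fixed point 0).
With 4 cycles on 343 points, sign = (−1)^{343−4} = -1.
The Jacobi symbol (94|343) = -1 (Zolotarev) agrees.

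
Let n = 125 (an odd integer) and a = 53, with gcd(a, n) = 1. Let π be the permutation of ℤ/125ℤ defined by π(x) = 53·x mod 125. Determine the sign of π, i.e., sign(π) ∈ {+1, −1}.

Orbit of 19 under x↦53x: [19, 7, 121, 38, 14, 117, 76]… (length divides ord_125(53)).
Cycle type of π: 100 + 20 + 4 + 1; total 4 cycles.
125 − 4 = 121 transpositions; sign(π) = (−1)^121 = -1.

-1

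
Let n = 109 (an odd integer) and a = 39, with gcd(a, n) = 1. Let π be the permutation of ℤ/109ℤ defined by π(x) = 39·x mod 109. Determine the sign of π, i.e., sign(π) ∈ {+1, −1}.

Orbit of 106 under x↦39x: [106, 101, 15, 40, 34, 18, 48]… (length divides ord_109(39)).
π_39 has 2 disjoint cycles with lengths [108, 1] on {0,…,108}.
n − c = 109 − 2 = 107; sign = (−1)^107 = -1.
(39|109)_J = -1 (Zolotarev's lemma cross-check).

-1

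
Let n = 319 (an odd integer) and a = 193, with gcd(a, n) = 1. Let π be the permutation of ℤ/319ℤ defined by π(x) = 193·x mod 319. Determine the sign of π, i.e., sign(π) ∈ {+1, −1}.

+1

Orbit of 46 under x↦193x: [46, 265, 105, 168, 205, 9, 142]… (length divides ord_319(193)).
Cycle type of π: 140×2 + 28 + 10 + 1; total 5 cycles.
5 cycles on 319: each ℓ→(−1)^(ℓ−1), product (−1)^314 = +1.
Check: (193/319) = +1 by Zolotarev.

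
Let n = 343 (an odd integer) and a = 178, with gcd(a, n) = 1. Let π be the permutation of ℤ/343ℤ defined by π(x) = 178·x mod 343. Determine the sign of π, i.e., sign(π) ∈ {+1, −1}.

Trace 293: π^k(293) = [293, 18, 117, 246, 227, 275, 244] for k=0..6.
π_178 has 16 disjoint cycles with lengths [42, 42, 42, 42, 42, 42, 42, 6, 6, 6, 6, 6, 6, 6, 6, 1] on {0,…,342}.
343 − 16 = 327 transpositions; sign(π) = (−1)^327 = -1.
Check: (178/343) = -1 by Zolotarev.

-1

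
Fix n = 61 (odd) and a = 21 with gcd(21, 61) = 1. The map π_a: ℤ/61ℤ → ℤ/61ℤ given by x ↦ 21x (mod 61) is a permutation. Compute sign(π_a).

Orbit of 21 under x↦21x: [21, 14, 50, 13, 29, 60, 40]… (length divides ord_61(21)).
Cycle lengths of π_21 on ℤ/61ℤ: [12, 12, 12, 12, 12, 1]; 6 cycles in total.
Σ(ℓ_i−1) = 61−6 = 55; sign = (−1)^55 = -1.
Check: (21/61) = -1 by Zolotarev.

-1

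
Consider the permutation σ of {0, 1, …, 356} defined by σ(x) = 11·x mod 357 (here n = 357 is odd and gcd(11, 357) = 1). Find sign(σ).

+1

Orbit of 65 under x↦11x: [65, 1, 11, 121, 260, 4, 44]… (length divides ord_357(11)).
Cycle lengths of π_11 on ℤ/357ℤ: [48, 48, 48, 48, 48, 48, 16, 16, 16, 6, 6, 3, 3, 2, 1]; 15 cycles in total.
sign(π) = (−1)^{n − #cycles} = (−1)^{357−15} = (−1)^342 = +1.
Check: (11/357) = +1 by Zolotarev.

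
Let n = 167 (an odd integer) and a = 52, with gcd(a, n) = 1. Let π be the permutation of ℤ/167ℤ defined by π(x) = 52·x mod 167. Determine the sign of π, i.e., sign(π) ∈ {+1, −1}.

Orbit of 80 under x↦52x: [80, 152, 55, 21, 90, 4, 41]… (length divides ord_167(52)).
Decompose π into cycles: lengths [166, 1] (2 cycles, including the fixed point 0).
n − c = 167 − 2 = 165; sign = (−1)^165 = -1.

-1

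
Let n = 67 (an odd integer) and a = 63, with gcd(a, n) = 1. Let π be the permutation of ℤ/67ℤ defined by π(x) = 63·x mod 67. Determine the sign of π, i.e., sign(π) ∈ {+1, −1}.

Orbit of 12 under x↦63x: [12, 19, 58, 36, 57, 40, 41]… (length divides ord_67(63)).
2 cycles of lengths [66, 1].
With 2 cycles on 67 points, sign = (−1)^{67−2} = -1.

-1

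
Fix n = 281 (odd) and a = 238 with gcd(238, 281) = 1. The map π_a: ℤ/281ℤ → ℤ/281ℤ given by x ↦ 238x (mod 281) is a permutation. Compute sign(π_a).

Trace 64: π^k(64) = [64, 58, 35, 181, 85, 279, 86] for k=0..6.
Cycle type of π: 35×8 + 1; total 9 cycles.
n − c = 281 − 9 = 272; sign = (−1)^272 = +1.
Via Zolotarev, sign(π_{238}) = (238|281) = +1.

+1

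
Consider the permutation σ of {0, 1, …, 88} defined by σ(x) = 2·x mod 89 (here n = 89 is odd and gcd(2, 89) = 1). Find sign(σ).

+1

Orbit of 78 under x↦2x: [78, 67, 45, 1, 2, 4, 8]… (length divides ord_89(2)).
The orbit structure of x ↦ 2x mod 89: 9 orbits of sizes [11, 11, 11, 11, 11, 11, 11, 11, 1].
n − c = 89 − 9 = 80; sign = (−1)^80 = +1.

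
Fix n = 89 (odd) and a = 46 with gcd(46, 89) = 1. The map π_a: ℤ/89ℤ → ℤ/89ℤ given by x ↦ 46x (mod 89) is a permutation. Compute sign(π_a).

Start at x=2: 2 → 3 → 49 → 29 → 88 → 43 → 20 → … (one orbit).
Cycle lengths of π_46 on ℤ/89ℤ: [88, 1]; 2 cycles in total.
sign(π) = (−1)^{n − #cycles} = (−1)^{89−2} = (−1)^87 = -1.

-1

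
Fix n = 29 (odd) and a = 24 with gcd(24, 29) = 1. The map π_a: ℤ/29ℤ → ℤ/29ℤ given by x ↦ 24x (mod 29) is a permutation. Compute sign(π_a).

+1

Start at x=23: 23 → 1 → 24 → 25 → 20 → 16 → 7 → 23 (one orbit).
Cycle type of π: 7×4 + 1; total 5 cycles.
With 5 cycles on 29 points, sign = (−1)^{29−5} = +1.
Zolotarev: (24|29) = +1, matching the cycle-count sign.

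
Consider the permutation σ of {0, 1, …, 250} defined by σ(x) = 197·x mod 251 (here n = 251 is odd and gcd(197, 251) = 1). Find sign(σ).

+1

Trace 217: π^k(217) = [217, 79, 1, 197, 155, 164, 180] for k=0..6.
Cycle lengths of π_197 on ℤ/251ℤ: [125, 125, 1]; 3 cycles in total.
3 cycles on 251: each ℓ→(−1)^(ℓ−1), product (−1)^248 = +1.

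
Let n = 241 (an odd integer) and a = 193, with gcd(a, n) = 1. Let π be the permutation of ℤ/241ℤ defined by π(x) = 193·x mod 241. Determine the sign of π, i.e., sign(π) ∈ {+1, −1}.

+1

Start at x=205: 205 → 41 → 201 → 233 → 143 → 125 → 25 → … (one orbit).
7 cycles of lengths [40, 40, 40, 40, 40, 40, 1].
7 cycles on 241: each ℓ→(−1)^(ℓ−1), product (−1)^234 = +1.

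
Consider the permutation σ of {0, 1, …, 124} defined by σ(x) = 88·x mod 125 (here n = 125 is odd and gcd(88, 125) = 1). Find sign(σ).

-1

Orbit of 107 under x↦88x: [107, 41, 108, 4, 102, 101, 13]… (length divides ord_125(88)).
π_88 has 4 disjoint cycles with lengths [100, 20, 4, 1] on {0,…,124}.
With 4 cycles on 125 points, sign = (−1)^{125−4} = -1.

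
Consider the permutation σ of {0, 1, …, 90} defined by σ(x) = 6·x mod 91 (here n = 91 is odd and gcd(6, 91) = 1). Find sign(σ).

Orbit of 76 under x↦6x: [76, 1, 6, 36, 34, 22, 41]… (length divides ord_91(6)).
π_6 has 11 disjoint cycles with lengths [12, 12, 12, 12, 12, 12, 12, 2, 2, 2, 1] on {0,…,90}.
n − c = 91 − 11 = 80; sign = (−1)^80 = +1.

+1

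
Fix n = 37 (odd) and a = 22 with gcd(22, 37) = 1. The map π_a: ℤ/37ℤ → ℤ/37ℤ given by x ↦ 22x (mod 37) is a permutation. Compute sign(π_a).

Start at x=26: 26 → 17 → 4 → 14 → 12 → 5 → 36 → … (one orbit).
Cycle lengths of π_22 on ℤ/37ℤ: [36, 1]; 2 cycles in total.
sign(π) = (−1)^{n − #cycles} = (−1)^{37−2} = (−1)^35 = -1.
Zolotarev: (22|37) = -1, matching the cycle-count sign.

-1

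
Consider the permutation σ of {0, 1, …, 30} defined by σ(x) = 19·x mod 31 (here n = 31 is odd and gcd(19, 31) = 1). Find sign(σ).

Trace 7: π^k(7) = [7, 9, 16, 25, 10, 4, 14] for k=0..6.
Cycle lengths of π_19 on ℤ/31ℤ: [15, 15, 1]; 3 cycles in total.
sign(π) = (−1)^{n − #cycles} = (−1)^{31−3} = (−1)^28 = +1.
(19|31)_J = +1 (Zolotarev's lemma cross-check).

+1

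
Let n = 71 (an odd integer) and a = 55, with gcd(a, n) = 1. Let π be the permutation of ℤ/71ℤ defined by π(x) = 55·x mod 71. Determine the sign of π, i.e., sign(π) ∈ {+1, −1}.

-1

Start at x=22: 22 → 3 → 23 → 58 → 66 → 9 → 69 → … (one orbit).
Decompose π into cycles: lengths [70, 1] (2 cycles, including the fixed point 0).
Σ(ℓ_i−1) = 71−2 = 69; sign = (−1)^69 = -1.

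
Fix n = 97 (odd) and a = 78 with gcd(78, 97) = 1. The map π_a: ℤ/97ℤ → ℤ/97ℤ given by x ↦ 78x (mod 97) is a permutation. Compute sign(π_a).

Trace 75: π^k(75) = [75, 30, 12, 63, 64, 45, 18] for k=0..6.
Cycle lengths of π_78 on ℤ/97ℤ: [32, 32, 32, 1]; 4 cycles in total.
Σ(ℓ_i−1) = 97−4 = 93; sign = (−1)^93 = -1.
Zolotarev: (78|97) = -1, matching the cycle-count sign.

-1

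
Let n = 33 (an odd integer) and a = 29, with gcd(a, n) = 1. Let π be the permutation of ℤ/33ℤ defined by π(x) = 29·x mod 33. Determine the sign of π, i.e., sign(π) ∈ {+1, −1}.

Start at x=29: 29 → 16 → 2 → 25 → 32 → 4 → 17 → … (one orbit).
π_29 has 5 disjoint cycles with lengths [10, 10, 10, 2, 1] on {0,…,32}.
Σ(ℓ_i−1) = 33−5 = 28; sign = (−1)^28 = +1.

+1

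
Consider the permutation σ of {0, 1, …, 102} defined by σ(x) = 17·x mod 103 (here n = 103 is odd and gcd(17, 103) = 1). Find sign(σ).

Start at x=76: 76 → 56 → 25 → 13 → 15 → 49 → 9 → … (one orbit).
π_17 has 3 disjoint cycles with lengths [51, 51, 1] on {0,…,102}.
103 − 3 = 100 transpositions; sign(π) = (−1)^100 = +1.

+1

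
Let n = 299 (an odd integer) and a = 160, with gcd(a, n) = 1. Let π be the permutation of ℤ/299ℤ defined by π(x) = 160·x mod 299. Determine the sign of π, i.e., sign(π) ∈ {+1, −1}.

-1

Start at x=185: 185 → 298 → 139 → 114 → 1 → 160 → 185 (one orbit).
Cycle type of π: 6×46 + 2×11 + 1; total 58 cycles.
Σ(ℓ_i−1) = 299−58 = 241; sign = (−1)^241 = -1.
(160|299)_J = -1 (Zolotarev's lemma cross-check).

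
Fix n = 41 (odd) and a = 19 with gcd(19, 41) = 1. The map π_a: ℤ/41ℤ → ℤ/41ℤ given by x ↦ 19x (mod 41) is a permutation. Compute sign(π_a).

-1

Orbit of 11 under x↦19x: [11, 4, 35, 9, 7, 10, 26]… (length divides ord_41(19)).
Decompose π into cycles: lengths [40, 1] (2 cycles, including the fixed point 0).
n − c = 41 − 2 = 39; sign = (−1)^39 = -1.
Via Zolotarev, sign(π_{19}) = (19|41) = -1.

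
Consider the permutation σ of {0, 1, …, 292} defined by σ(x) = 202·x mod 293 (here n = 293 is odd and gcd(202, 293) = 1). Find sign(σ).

+1

Start at x=115: 115 → 83 → 65 → 238 → 24 → 160 → 90 → … (one orbit).
Cycle type of π: 146×2 + 1; total 3 cycles.
With 3 cycles on 293 points, sign = (−1)^{293−3} = +1.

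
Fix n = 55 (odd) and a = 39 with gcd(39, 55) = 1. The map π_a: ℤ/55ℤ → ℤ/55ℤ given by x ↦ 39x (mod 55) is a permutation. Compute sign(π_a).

Trace 16: π^k(16) = [16, 19, 26, 24, 1, 39, 36] for k=0..6.
π_39 has 8 disjoint cycles with lengths [10, 10, 10, 10, 10, 2, 2, 1] on {0,…,54}.
Σ(ℓ_i−1) = 55−8 = 47; sign = (−1)^47 = -1.
The Jacobi symbol (39|55) = -1 (Zolotarev) agrees.

-1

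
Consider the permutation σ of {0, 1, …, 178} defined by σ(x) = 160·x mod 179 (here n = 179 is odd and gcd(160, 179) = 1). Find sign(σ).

-1

Orbit of 8 under x↦160x: [8, 27, 24, 81, 72, 64, 37]… (length divides ord_179(160)).
2 cycles of lengths [178, 1].
Σ(ℓ_i−1) = 179−2 = 177; sign = (−1)^177 = -1.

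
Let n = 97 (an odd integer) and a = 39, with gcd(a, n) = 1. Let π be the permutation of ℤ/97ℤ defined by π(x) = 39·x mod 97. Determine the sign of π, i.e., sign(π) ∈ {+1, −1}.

-1

Start at x=74: 74 → 73 → 34 → 65 → 13 → 22 → 82 → … (one orbit).
Cycle type of π: 96 + 1; total 2 cycles.
sign(π) = (−1)^{n − #cycles} = (−1)^{97−2} = (−1)^95 = -1.
Check: (39/97) = -1 by Zolotarev.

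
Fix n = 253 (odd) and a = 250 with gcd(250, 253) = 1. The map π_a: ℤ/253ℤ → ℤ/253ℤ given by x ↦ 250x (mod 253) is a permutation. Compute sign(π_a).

+1

Orbit of 124 under x↦250x: [124, 134, 104, 194, 177, 228, 75]… (length divides ord_253(250)).
π_250 has 5 disjoint cycles with lengths [110, 110, 22, 10, 1] on {0,…,252}.
253 − 5 = 248 transpositions; sign(π) = (−1)^248 = +1.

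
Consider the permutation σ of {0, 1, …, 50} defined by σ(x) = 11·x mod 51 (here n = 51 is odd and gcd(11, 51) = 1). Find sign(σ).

+1

Start at x=41: 41 → 43 → 14 → 1 → 11 → 19 → 5 → … (one orbit).
π_11 has 5 disjoint cycles with lengths [16, 16, 16, 2, 1] on {0,…,50}.
sign(π) = (−1)^{n − #cycles} = (−1)^{51−5} = (−1)^46 = +1.
Zolotarev: (11|51) = +1, matching the cycle-count sign.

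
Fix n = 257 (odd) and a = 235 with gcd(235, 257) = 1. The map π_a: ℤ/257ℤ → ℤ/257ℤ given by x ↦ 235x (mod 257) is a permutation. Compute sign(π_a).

+1

Start at x=242: 242 → 73 → 193 → 123 → 121 → 165 → 225 → … (one orbit).
5 cycles of lengths [64, 64, 64, 64, 1].
With 5 cycles on 257 points, sign = (−1)^{257−5} = +1.
The Jacobi symbol (235|257) = +1 (Zolotarev) agrees.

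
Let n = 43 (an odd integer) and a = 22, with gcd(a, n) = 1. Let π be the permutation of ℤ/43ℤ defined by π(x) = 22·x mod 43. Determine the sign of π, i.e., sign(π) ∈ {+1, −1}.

Orbit of 39 under x↦22x: [39, 41, 42, 21, 32, 16, 8]… (length divides ord_43(22)).
The orbit structure of x ↦ 22x mod 43: 4 orbits of sizes [14, 14, 14, 1].
n − c = 43 − 4 = 39; sign = (−1)^39 = -1.
Zolotarev: (22|43) = -1, matching the cycle-count sign.

-1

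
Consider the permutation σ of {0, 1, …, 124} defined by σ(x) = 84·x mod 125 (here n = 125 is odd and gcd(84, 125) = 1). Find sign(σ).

Trace 9: π^k(9) = [9, 6, 4, 86, 99, 66, 44] for k=0..6.
7 cycles of lengths [50, 50, 10, 10, 2, 2, 1].
sign(π) = (−1)^{n − #cycles} = (−1)^{125−7} = (−1)^118 = +1.
Zolotarev: (84|125) = +1, matching the cycle-count sign.

+1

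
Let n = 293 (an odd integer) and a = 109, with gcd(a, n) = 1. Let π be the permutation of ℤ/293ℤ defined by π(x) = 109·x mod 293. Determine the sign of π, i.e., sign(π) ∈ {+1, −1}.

+1

Trace 90: π^k(90) = [90, 141, 133, 140, 24, 272, 55] for k=0..6.
Cycle lengths of π_109 on ℤ/293ℤ: [73, 73, 73, 73, 1]; 5 cycles in total.
With 5 cycles on 293 points, sign = (−1)^{293−5} = +1.
Via Zolotarev, sign(π_{109}) = (109|293) = +1.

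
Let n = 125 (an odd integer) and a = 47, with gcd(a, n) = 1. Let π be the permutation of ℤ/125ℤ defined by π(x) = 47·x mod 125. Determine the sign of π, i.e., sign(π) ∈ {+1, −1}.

-1

Orbit of 53 under x↦47x: [53, 116, 77, 119, 93, 121, 62]… (length divides ord_125(47)).
The orbit structure of x ↦ 47x mod 125: 4 orbits of sizes [100, 20, 4, 1].
With 4 cycles on 125 points, sign = (−1)^{125−4} = -1.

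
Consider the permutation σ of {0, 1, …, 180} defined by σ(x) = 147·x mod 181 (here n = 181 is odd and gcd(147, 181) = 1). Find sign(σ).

+1

Orbit of 9 under x↦147x: [9, 56, 87, 119, 117, 4, 45]… (length divides ord_181(147)).
Cycle type of π: 90×2 + 1; total 3 cycles.
3 cycles on 181: each ℓ→(−1)^(ℓ−1), product (−1)^178 = +1.
Check: (147/181) = +1 by Zolotarev.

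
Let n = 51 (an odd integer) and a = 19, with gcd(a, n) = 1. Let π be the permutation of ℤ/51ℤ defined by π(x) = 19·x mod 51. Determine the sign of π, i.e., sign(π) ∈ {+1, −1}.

+1

Orbit of 4 under x↦19x: [4, 25, 16, 49, 13, 43, 1]… (length divides ord_51(19)).
The orbit structure of x ↦ 19x mod 51: 9 orbits of sizes [8, 8, 8, 8, 8, 8, 1, 1, 1].
With 9 cycles on 51 points, sign = (−1)^{51−9} = +1.
Check: (19/51) = +1 by Zolotarev.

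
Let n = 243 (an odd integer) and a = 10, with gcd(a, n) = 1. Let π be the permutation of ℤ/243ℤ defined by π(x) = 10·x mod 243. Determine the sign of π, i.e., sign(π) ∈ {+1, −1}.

Orbit of 73 under x↦10x: [73, 1, 10, 100, 28, 37, 127]… (length divides ord_243(10)).
Cycle type of π: 27×6 + 9×6 + 3×6 + 1×9; total 27 cycles.
n − c = 243 − 27 = 216; sign = (−1)^216 = +1.
Via Zolotarev, sign(π_{10}) = (10|243) = +1.

+1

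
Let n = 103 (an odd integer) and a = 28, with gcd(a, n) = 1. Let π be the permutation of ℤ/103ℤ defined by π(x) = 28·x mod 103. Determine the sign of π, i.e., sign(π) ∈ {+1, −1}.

Start at x=36: 36 → 81 → 2 → 56 → 23 → 26 → 7 → … (one orbit).
Decompose π into cycles: lengths [51, 51, 1] (3 cycles, including the fixed point 0).
With 3 cycles on 103 points, sign = (−1)^{103−3} = +1.
Zolotarev: (28|103) = +1, matching the cycle-count sign.

+1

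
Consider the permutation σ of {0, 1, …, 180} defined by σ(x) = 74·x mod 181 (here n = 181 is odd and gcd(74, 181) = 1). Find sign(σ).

Start at x=122: 122 → 159 → 1 → 74 → 46 → 146 → 125 → … (one orbit).
10 cycles of lengths [20, 20, 20, 20, 20, 20, 20, 20, 20, 1].
sign(π) = (−1)^{n − #cycles} = (−1)^{181−10} = (−1)^171 = -1.

-1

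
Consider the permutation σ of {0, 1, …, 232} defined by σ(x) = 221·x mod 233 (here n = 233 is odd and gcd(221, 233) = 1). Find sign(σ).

Trace 1: π^k(1) = [1, 221, 144, 136, 232, 12, 89] for k=0..6.
Cycle type of π: 8×29 + 1; total 30 cycles.
With 30 cycles on 233 points, sign = (−1)^{233−30} = -1.

-1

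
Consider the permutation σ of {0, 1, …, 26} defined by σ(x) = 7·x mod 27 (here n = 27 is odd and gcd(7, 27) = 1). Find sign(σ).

+1

Orbit of 7 under x↦7x: [7, 22, 19, 25, 13, 10, 16]… (length divides ord_27(7)).
The orbit structure of x ↦ 7x mod 27: 7 orbits of sizes [9, 9, 3, 3, 1, 1, 1].
27 − 7 = 20 transpositions; sign(π) = (−1)^20 = +1.
Check: (7/27) = +1 by Zolotarev.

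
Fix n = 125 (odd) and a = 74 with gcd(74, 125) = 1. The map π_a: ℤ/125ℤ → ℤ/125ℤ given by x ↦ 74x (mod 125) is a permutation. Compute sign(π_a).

+1

Start at x=51: 51 → 24 → 26 → 49 → 1 → 74 → 101 → … (one orbit).
Decompose π into cycles: lengths [10, 10, 10, 10, 10, 10, 10, 10, 10, 10, 2, 2, 2, 2, 2, 2, 2, 2, 2, 2, 2, 2, 1] (23 cycles, including the fixed point 0).
n − c = 125 − 23 = 102; sign = (−1)^102 = +1.
Check: (74/125) = +1 by Zolotarev.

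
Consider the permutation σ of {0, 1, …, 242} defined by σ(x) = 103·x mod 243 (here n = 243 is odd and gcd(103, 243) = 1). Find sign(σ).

+1

Trace 31: π^k(31) = [31, 34, 100, 94, 205, 217, 238] for k=0..6.
The orbit structure of x ↦ 103x mod 243: 11 orbits of sizes [81, 81, 27, 27, 9, 9, 3, 3, 1, 1, 1].
Σ(ℓ_i−1) = 243−11 = 232; sign = (−1)^232 = +1.
The Jacobi symbol (103|243) = +1 (Zolotarev) agrees.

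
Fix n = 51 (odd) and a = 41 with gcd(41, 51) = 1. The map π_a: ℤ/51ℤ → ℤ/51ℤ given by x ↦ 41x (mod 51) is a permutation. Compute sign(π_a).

+1

Orbit of 43 under x↦41x: [43, 29, 16, 44, 19, 14, 13]… (length divides ord_51(41)).
Cycle lengths of π_41 on ℤ/51ℤ: [16, 16, 16, 2, 1]; 5 cycles in total.
Σ(ℓ_i−1) = 51−5 = 46; sign = (−1)^46 = +1.
(41|51)_J = +1 (Zolotarev's lemma cross-check).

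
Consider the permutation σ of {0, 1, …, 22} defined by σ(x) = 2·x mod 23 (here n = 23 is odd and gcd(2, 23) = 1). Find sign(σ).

Start at x=6: 6 → 12 → 1 → 2 → 4 → 8 → 16 → … (one orbit).
π_2 has 3 disjoint cycles with lengths [11, 11, 1] on {0,…,22}.
With 3 cycles on 23 points, sign = (−1)^{23−3} = +1.

+1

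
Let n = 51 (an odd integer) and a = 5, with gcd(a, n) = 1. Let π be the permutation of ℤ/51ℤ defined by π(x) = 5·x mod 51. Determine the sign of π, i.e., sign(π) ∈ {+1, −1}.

+1

Orbit of 23 under x↦5x: [23, 13, 14, 19, 44, 16, 29]… (length divides ord_51(5)).
Decompose π into cycles: lengths [16, 16, 16, 2, 1] (5 cycles, including the fixed point 0).
51 − 5 = 46 transpositions; sign(π) = (−1)^46 = +1.
Check: (5/51) = +1 by Zolotarev.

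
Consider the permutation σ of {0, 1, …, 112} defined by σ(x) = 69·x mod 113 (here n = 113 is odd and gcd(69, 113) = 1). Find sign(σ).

Start at x=98: 98 → 95 → 1 → 69 → 15 → 18 → 112 → … (one orbit).
Cycle lengths of π_69 on ℤ/113ℤ: [8, 8, 8, 8, 8, 8, 8, 8, 8, 8, 8, 8, 8, 8, 1]; 15 cycles in total.
With 15 cycles on 113 points, sign = (−1)^{113−15} = +1.
(69|113)_J = +1 (Zolotarev's lemma cross-check).

+1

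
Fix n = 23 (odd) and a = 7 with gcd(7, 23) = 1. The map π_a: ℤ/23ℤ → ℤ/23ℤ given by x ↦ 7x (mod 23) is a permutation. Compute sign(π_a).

-1

Trace 9: π^k(9) = [9, 17, 4, 5, 12, 15, 13] for k=0..6.
2 cycles of lengths [22, 1].
With 2 cycles on 23 points, sign = (−1)^{23−2} = -1.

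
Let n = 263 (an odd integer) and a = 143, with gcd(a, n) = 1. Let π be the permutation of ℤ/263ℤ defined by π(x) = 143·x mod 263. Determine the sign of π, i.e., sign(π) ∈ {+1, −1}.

Orbit of 133 under x↦143x: [133, 83, 34, 128, 157, 96, 52]… (length divides ord_263(143)).
Cycle lengths of π_143 on ℤ/263ℤ: [131, 131, 1]; 3 cycles in total.
Σ(ℓ_i−1) = 263−3 = 260; sign = (−1)^260 = +1.
The Jacobi symbol (143|263) = +1 (Zolotarev) agrees.

+1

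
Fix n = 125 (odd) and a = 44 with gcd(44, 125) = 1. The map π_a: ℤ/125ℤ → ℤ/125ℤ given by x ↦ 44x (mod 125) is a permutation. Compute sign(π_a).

+1

Trace 81: π^k(81) = [81, 64, 66, 29, 26, 19, 86] for k=0..6.
The orbit structure of x ↦ 44x mod 125: 7 orbits of sizes [50, 50, 10, 10, 2, 2, 1].
Σ(ℓ_i−1) = 125−7 = 118; sign = (−1)^118 = +1.
Via Zolotarev, sign(π_{44}) = (44|125) = +1.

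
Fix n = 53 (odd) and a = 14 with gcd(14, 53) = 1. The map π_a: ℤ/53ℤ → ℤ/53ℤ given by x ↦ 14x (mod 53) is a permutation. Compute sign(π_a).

Orbit of 6 under x↦14x: [6, 31, 10, 34, 52, 39, 16]… (length divides ord_53(14)).
Cycle lengths of π_14 on ℤ/53ℤ: [52, 1]; 2 cycles in total.
n − c = 53 − 2 = 51; sign = (−1)^51 = -1.

-1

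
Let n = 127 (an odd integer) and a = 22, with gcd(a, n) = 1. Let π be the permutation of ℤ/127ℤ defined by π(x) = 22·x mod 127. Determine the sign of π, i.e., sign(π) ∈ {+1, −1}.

+1

Trace 99: π^k(99) = [99, 19, 37, 52, 1, 22, 103] for k=0..6.
π_22 has 15 disjoint cycles with lengths [9, 9, 9, 9, 9, 9, 9, 9, 9, 9, 9, 9, 9, 9, 1] on {0,…,126}.
Σ(ℓ_i−1) = 127−15 = 112; sign = (−1)^112 = +1.
Check: (22/127) = +1 by Zolotarev.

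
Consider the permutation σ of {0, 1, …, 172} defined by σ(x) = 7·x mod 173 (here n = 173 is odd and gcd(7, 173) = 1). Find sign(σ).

Start at x=90: 90 → 111 → 85 → 76 → 13 → 91 → 118 → … (one orbit).
Decompose π into cycles: lengths [172, 1] (2 cycles, including the fixed point 0).
n − c = 173 − 2 = 171; sign = (−1)^171 = -1.
The Jacobi symbol (7|173) = -1 (Zolotarev) agrees.

-1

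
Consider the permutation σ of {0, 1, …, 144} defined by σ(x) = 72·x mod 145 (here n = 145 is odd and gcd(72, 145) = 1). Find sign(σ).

Start at x=9: 9 → 68 → 111 → 17 → 64 → 113 → 16 → … (one orbit).
The orbit structure of x ↦ 72x mod 145: 7 orbits of sizes [28, 28, 28, 28, 28, 4, 1].
145 − 7 = 138 transpositions; sign(π) = (−1)^138 = +1.

+1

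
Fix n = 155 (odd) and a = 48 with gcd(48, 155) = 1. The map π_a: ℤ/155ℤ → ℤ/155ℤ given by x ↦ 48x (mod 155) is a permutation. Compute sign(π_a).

+1

Start at x=88: 88 → 39 → 12 → 111 → 58 → 149 → 22 → … (one orbit).
π_48 has 5 disjoint cycles with lengths [60, 60, 30, 4, 1] on {0,…,154}.
155 − 5 = 150 transpositions; sign(π) = (−1)^150 = +1.
The Jacobi symbol (48|155) = +1 (Zolotarev) agrees.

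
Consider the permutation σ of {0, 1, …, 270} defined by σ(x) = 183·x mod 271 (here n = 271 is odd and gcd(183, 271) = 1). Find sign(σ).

-1

Trace 258: π^k(258) = [258, 60, 140, 146, 160, 12, 28] for k=0..6.
π_183 has 6 disjoint cycles with lengths [54, 54, 54, 54, 54, 1] on {0,…,270}.
With 6 cycles on 271 points, sign = (−1)^{271−6} = -1.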